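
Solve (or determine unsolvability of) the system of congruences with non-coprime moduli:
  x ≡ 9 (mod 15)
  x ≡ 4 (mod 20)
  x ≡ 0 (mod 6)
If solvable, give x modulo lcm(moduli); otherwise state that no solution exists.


Moduli 15, 20, 6 are not pairwise coprime, so CRT works modulo lcm(m_i) when all pairwise compatibility conditions hold.
Pairwise compatibility: gcd(m_i, m_j) must divide a_i - a_j for every pair.
Merge one congruence at a time:
  Start: x ≡ 9 (mod 15).
  Combine with x ≡ 4 (mod 20): gcd(15, 20) = 5; 4 - 9 = -5, which IS divisible by 5, so compatible.
    Write x = 9 + 15·t and substitute into x ≡ 4 (mod 20): 15·t ≡ 4 − 9 = -5 (mod 20).
    Divide the congruence (and modulus) by g = 5: 3·t ≡ -1 (mod 4).
    Reduce coefficients mod 4: 3·t ≡ 3 (mod 4).
    The inverse of 3 mod 4 is 3 (since 3·3 = 9 = 2·4 + 1), so t ≡ 3·3 = 9 ≡ 1 (mod 4).
    Then x = 9 + 15·1 = 24, valid modulo lcm(15, 20) = 60: x ≡ 24 (mod 60).
  Combine with x ≡ 0 (mod 6): gcd(60, 6) = 6; 0 - 24 = -24, which IS divisible by 6, so compatible.
    Write x = 24 + 60·t and substitute into x ≡ 0 (mod 6): 60·t ≡ 0 − 24 = -24 (mod 6).
    Divide the congruence (and modulus) by g = 6: 10·t ≡ -4 (mod 1).
    Modulo 1 every t works; take t = 0.
    Then x = 24 + 60·0 = 24, valid modulo lcm(60, 6) = 60: x ≡ 24 (mod 60).
Verify: 24 mod 15 = 9, 24 mod 20 = 4, 24 mod 6 = 0.

x ≡ 24 (mod 60).


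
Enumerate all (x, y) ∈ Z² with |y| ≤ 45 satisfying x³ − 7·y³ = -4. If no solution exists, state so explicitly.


The equation is x³ - 7y³ = -4. For fixed y, x³ = 7·y³ − 4, so a solution requires the RHS to be a perfect cube.
Strategy: iterate y from -45 to 45, compute RHS = 7·y³ − 4, and check whether it is a (positive or negative) perfect cube.
Check small values of y:
  y = 0: RHS = -4 is not a perfect cube.
  y = 1: RHS = 3 is not a perfect cube.
  y = -1: RHS = -11 is not a perfect cube.
  y = 2: RHS = 52 is not a perfect cube.
  y = -2: RHS = -60 is not a perfect cube.
  y = 3: RHS = 185 is not a perfect cube.
  y = -3: RHS = -193 is not a perfect cube.
Continuing the search up to |y| = 45 finds no solutions either.
No (x, y) in the scanned range satisfies the equation.

No integer solutions with |y| ≤ 45.


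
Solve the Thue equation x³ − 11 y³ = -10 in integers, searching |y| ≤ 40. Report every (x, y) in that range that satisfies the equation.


The equation is x³ - 11y³ = -10. For fixed y, x³ = 11·y³ − 10, so a solution requires the RHS to be a perfect cube.
Strategy: iterate y from -40 to 40, compute RHS = 11·y³ − 10, and check whether it is a (positive or negative) perfect cube.
Check small values of y:
  y = 0: RHS = -10 is not a perfect cube.
  y = 1: RHS = 1 = (1)³ ⇒ x = 1 works.
  y = -1: RHS = -21 is not a perfect cube.
  y = 2: RHS = 78 is not a perfect cube.
  y = -2: RHS = -98 is not a perfect cube.
  y = 3: RHS = 287 is not a perfect cube.
  y = -3: RHS = -307 is not a perfect cube.
Continuing the search up to |y| = 40 finds no further solutions beyond those listed.
Collected solutions: (1, 1).

Solutions (with |y| ≤ 40): (1, 1).


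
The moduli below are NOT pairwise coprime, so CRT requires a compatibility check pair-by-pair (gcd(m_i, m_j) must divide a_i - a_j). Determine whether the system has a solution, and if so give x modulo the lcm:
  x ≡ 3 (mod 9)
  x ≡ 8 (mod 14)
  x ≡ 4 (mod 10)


Moduli 9, 14, 10 are not pairwise coprime, so CRT works modulo lcm(m_i) when all pairwise compatibility conditions hold.
Pairwise compatibility: gcd(m_i, m_j) must divide a_i - a_j for every pair.
Merge one congruence at a time:
  Start: x ≡ 3 (mod 9).
  Combine with x ≡ 8 (mod 14): gcd(9, 14) = 1; 8 - 3 = 5, which IS divisible by 1, so compatible.
    Write x = 3 + 9·t and substitute into x ≡ 8 (mod 14): 9·t ≡ 8 − 3 = 5 (mod 14).
    The inverse of 9 mod 14 is 11 (since 9·11 = 99 = 7·14 + 1), so t ≡ 11·5 = 55 ≡ 13 (mod 14).
    Then x = 3 + 9·13 = 120, valid modulo lcm(9, 14) = 126: x ≡ 120 (mod 126).
  Combine with x ≡ 4 (mod 10): gcd(126, 10) = 2; 4 - 120 = -116, which IS divisible by 2, so compatible.
    Write x = 120 + 126·t and substitute into x ≡ 4 (mod 10): 126·t ≡ 4 − 120 = -116 (mod 10).
    Divide the congruence (and modulus) by g = 2: 63·t ≡ -58 (mod 5).
    Reduce coefficients mod 5: 3·t ≡ 2 (mod 5).
    The inverse of 3 mod 5 is 2 (since 3·2 = 6 = 1·5 + 1), so t ≡ 2·2 = 4 ≡ 4 (mod 5).
    Then x = 120 + 126·4 = 624, valid modulo lcm(126, 10) = 630: x ≡ 624 (mod 630).
Verify: 624 mod 9 = 3, 624 mod 14 = 8, 624 mod 10 = 4.

x ≡ 624 (mod 630).


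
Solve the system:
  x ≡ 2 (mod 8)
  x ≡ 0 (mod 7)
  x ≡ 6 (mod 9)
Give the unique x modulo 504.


Moduli 8, 7, 9 are pairwise coprime; by CRT there is a unique solution modulo M = 8 · 7 · 9 = 504.
Solve pairwise, accumulating the modulus:
  Start with x ≡ 2 (mod 8).
  Combine with x ≡ 0 (mod 7): since gcd(8, 7) = 1, we get a unique residue mod 56.
    Write x = 2 + 8·t and substitute into x ≡ 0 (mod 7): 8·t ≡ 0 − 2 = -2 (mod 7).
    Reduce coefficients mod 7: 1·t ≡ 5 (mod 7).
    So t ≡ 5 (mod 7).
    Then x = 2 + 8·5 = 42, valid modulo lcm(8, 7) = 56: x ≡ 42 (mod 56).
  Combine with x ≡ 6 (mod 9): since gcd(56, 9) = 1, we get a unique residue mod 504.
    Write x = 42 + 56·t and substitute into x ≡ 6 (mod 9): 56·t ≡ 6 − 42 = -36 (mod 9).
    Reduce coefficients mod 9: 2·t ≡ 0 (mod 9).
    The inverse of 2 mod 9 is 5 (since 2·5 = 10 = 1·9 + 1), so t ≡ 5·0 = 0 ≡ 0 (mod 9).
    Then x = 42 + 56·0 = 42, valid modulo lcm(56, 9) = 504: x ≡ 42 (mod 504).
Verify: 42 mod 8 = 2 ✓, 42 mod 7 = 0 ✓, 42 mod 9 = 6 ✓.

x ≡ 42 (mod 504).


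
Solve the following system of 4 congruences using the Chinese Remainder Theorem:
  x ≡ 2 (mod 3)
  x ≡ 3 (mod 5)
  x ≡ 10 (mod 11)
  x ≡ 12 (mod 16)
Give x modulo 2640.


Product of moduli M = 3 · 5 · 11 · 16 = 2640.
Merge one congruence at a time:
  Start: x ≡ 2 (mod 3).
  Combine with x ≡ 3 (mod 5); new modulus lcm = 15.
    Write x = 2 + 3·t and substitute into x ≡ 3 (mod 5): 3·t ≡ 3 − 2 = 1 (mod 5).
    The inverse of 3 mod 5 is 2 (since 3·2 = 6 = 1·5 + 1), so t ≡ 2·1 = 2 ≡ 2 (mod 5).
    Then x = 2 + 3·2 = 8, valid modulo lcm(3, 5) = 15: x ≡ 8 (mod 15).
  Combine with x ≡ 10 (mod 11); new modulus lcm = 165.
    Write x = 8 + 15·t and substitute into x ≡ 10 (mod 11): 15·t ≡ 10 − 8 = 2 (mod 11).
    Reduce coefficients mod 11: 4·t ≡ 2 (mod 11).
    The inverse of 4 mod 11 is 3 (since 4·3 = 12 = 1·11 + 1), so t ≡ 3·2 = 6 ≡ 6 (mod 11).
    Then x = 8 + 15·6 = 98, valid modulo lcm(15, 11) = 165: x ≡ 98 (mod 165).
  Combine with x ≡ 12 (mod 16); new modulus lcm = 2640.
    Write x = 98 + 165·t and substitute into x ≡ 12 (mod 16): 165·t ≡ 12 − 98 = -86 (mod 16).
    Reduce coefficients mod 16: 5·t ≡ 10 (mod 16).
    The inverse of 5 mod 16 is 13 (since 5·13 = 65 = 4·16 + 1), so t ≡ 13·10 = 130 ≡ 2 (mod 16).
    Then x = 98 + 165·2 = 428, valid modulo lcm(165, 16) = 2640: x ≡ 428 (mod 2640).
Verify against each original: 428 mod 3 = 2, 428 mod 5 = 3, 428 mod 11 = 10, 428 mod 16 = 12.

x ≡ 428 (mod 2640).


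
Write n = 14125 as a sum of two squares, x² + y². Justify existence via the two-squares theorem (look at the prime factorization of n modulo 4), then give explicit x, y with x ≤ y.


Step 1: Factor n = 14125 = 5^3 · 113.
Step 2: Check the mod-4 condition on each prime factor: 5 ≡ 1 (mod 4), exponent 3; 113 ≡ 1 (mod 4), exponent 1.
All primes ≡ 3 (mod 4) appear to even exponent (or don't appear), so by the two-squares theorem n IS expressible as a sum of two squares.
Step 3: Build a representation. Group n = k² · m with k = 5 and m = 5 · 113 = 565 (a product of primes ≡ 1 (mod 4)); a representation of m scales to one of n via (k·x)² + (k·y)² = k²(x² + y²). Each prime p ≡ 1 (mod 4) is itself a sum of two squares; find a² by testing p − a² for a perfect square:
  5: 5 − 1² = 4 = 2² ⇒ 5 = 1² + 2².
  113: 113 − 1² = 112, 113 − 2² = 109, 113 − 3² = 104, 113 − 4² = 97, 113 − 5² = 88, 113 − 6² = 77, 113 − 7² = 64 = 8² ⇒ 113 = 7² + 8².
  Combine using the Brahmagupta–Fibonacci identity (a² + b²)(c² + d²) = (ac − bd)² + (ad + bc)² = (ac + bd)² + (ad − bc)²:
  5 · 113 = 565: from (1² + 2²)(7² + 8²), take (1·7 − 2·8, 1·8 + 2·7) = (7 − 16, 8 + 14) = (-9, 22); dropping signs (only squares matter) gives (9, 22); check 9² + 22² = 81 + 484 = 565 ✓.
  Scale by k = 5: (5·9, 5·22) = (45, 110).
Step 4: Order so x ≤ y and verify: 45² + 110² = 2025 + 12100 = 14125 = n. ✓

n = 14125 = 45² + 110² (one valid representation with x ≤ y).


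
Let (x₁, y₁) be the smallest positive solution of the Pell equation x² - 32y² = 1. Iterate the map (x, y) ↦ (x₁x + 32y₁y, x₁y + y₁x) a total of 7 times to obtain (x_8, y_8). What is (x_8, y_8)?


Step 1: Find the fundamental solution (x₁, y₁) of x² - 32y² = 1.
  Expand √32 as a continued fraction. a₀ = ⌊√32⌋ = 5; iterate m_{k+1} = d_k·a_k − m_k, d_{k+1} = (32 − m_{k+1}²)/d_k, a_{k+1} = ⌊(a₀ + m_{k+1})/d_{k+1}⌋ (starting m₀ = 0, d₀ = 1), with convergents p_k = a_k·p_{k-1} + p_{k-2}, q_k = a_k·q_{k-1} + q_{k-2} (p₋₁ = 1, q₋₁ = 0):
  k = 0: a₀ = 5; p₀/q₀ = 5/1; p₀² − 32·q₀² = 25 − 32 = -7.
  k = 1: m = 5, d = 7, a = ⌊(5 + 5)/7⌋ = 1; p/q = (1·5 + 1)/(1·1 + 0) = 6/1; p² − 32·q² = 36 − 32 = 4.
  k = 2: m = 2, d = 4, a = ⌊(5 + 2)/4⌋ = 1; p/q = (1·6 + 5)/(1·1 + 1) = 11/2; p² − 32·q² = 121 − 128 = -7.
  k = 3: m = 2, d = 7, a = ⌊(5 + 2)/7⌋ = 1; p/q = (1·11 + 6)/(1·2 + 1) = 17/3; p² − 32·q² = 289 − 288 = 1.
  The first convergent with p² − 32·q² = 1 gives the fundamental solution (x₁, y₁) = (17, 3).
Step 2: Apply the recurrence (x_{n+1}, y_{n+1}) = (x₁x_n + 32y₁y_n, x₁y_n + y₁x_n) repeatedly.
  From (x_1, y_1) = (17, 3): x_2 = 17·17 + 32·3·3 = 577; y_2 = 17·3 + 3·17 = 102.
  From (x_2, y_2) = (577, 102): x_3 = 17·577 + 32·3·102 = 19601; y_3 = 17·102 + 3·577 = 3465.
  From (x_3, y_3) = (19601, 3465): x_4 = 17·19601 + 32·3·3465 = 665857; y_4 = 17·3465 + 3·19601 = 117708.
  From (x_4, y_4) = (665857, 117708): x_5 = 17·665857 + 32·3·117708 = 22619537; y_5 = 17·117708 + 3·665857 = 3998607.
  From (x_5, y_5) = (22619537, 3998607): x_6 = 17·22619537 + 32·3·3998607 = 768398401; y_6 = 17·3998607 + 3·22619537 = 135834930.
  From (x_6, y_6) = (768398401, 135834930): x_7 = 17·768398401 + 32·3·135834930 = 26102926097; y_7 = 17·135834930 + 3·768398401 = 4614389013.
  From (x_7, y_7) = (26102926097, 4614389013): x_8 = 17·26102926097 + 32·3·4614389013 = 886731088897; y_8 = 17·4614389013 + 3·26102926097 = 156753391512.
Step 3: Verify x_8² - 32·y_8² = 786292024016459316676609 - 786292024016459316676608 = 1 (should be 1). ✓

(x_1, y_1) = (17, 3); (x_8, y_8) = (886731088897, 156753391512).


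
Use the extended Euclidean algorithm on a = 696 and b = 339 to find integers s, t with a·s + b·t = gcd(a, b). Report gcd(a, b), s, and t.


Euclidean algorithm on (696, 339) — divide until remainder is 0:
  696 = 2 · 339 + 18
  339 = 18 · 18 + 15
  18 = 1 · 15 + 3
  15 = 5 · 3 + 0
gcd(696, 339) = 3.
Track Bezout coefficients alongside the remainders: start with r₀ = 696 = a·1 + b·0 (s = 1, t = 0) and r₁ = 339 = a·0 + b·1 (s = 0, t = 1); each new remainder r_{k+1} = r_{k-1} − q_k·r_k inherits s_{k+1} = s_{k-1} − q_k·s_k, t_{k+1} = t_{k-1} − q_k·t_k, so r_k = a·s_k + b·t_k at every step:
  q = 2: r = 18, s = 1 − 2·0 = 1, t = 0 − 2·1 = -2  (check: 696·1 + 339·(-2) = 18)
  q = 18: r = 15, s = 0 − 18·1 = -18, t = 1 − 18·(-2) = 37  (check: 696·(-18) + 339·37 = 15)
  q = 1: r = 3, s = 1 − 1·(-18) = 19, t = -2 − 1·37 = -39  (check: 696·19 + 339·(-39) = 3)
The row with r = 3 (the gcd) gives the Bezout coefficients s = 19, t = -39.
Result: 696 · (19) + 339 · (-39) = 3.

gcd(696, 339) = 3; s = 19, t = -39 (check: 696·19 + 339·(-39) = 3).


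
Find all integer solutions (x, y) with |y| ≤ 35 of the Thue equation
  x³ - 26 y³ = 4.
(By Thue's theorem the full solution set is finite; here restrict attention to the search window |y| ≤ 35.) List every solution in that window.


The equation is x³ - 26y³ = 4. For fixed y, x³ = 26·y³ + 4, so a solution requires the RHS to be a perfect cube.
Strategy: iterate y from -35 to 35, compute RHS = 26·y³ + 4, and check whether it is a (positive or negative) perfect cube.
Check small values of y:
  y = 0: RHS = 4 is not a perfect cube.
  y = 1: RHS = 30 is not a perfect cube.
  y = -1: RHS = -22 is not a perfect cube.
  y = 2: RHS = 212 is not a perfect cube.
  y = -2: RHS = -204 is not a perfect cube.
  y = 3: RHS = 706 is not a perfect cube.
  y = -3: RHS = -698 is not a perfect cube.
Continuing the search up to |y| = 35 finds no solutions either.
No (x, y) in the scanned range satisfies the equation.

No integer solutions with |y| ≤ 35.


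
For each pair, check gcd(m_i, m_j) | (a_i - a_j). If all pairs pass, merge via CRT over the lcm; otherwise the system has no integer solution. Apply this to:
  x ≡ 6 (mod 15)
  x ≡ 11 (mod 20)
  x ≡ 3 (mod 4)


Moduli 15, 20, 4 are not pairwise coprime, so CRT works modulo lcm(m_i) when all pairwise compatibility conditions hold.
Pairwise compatibility: gcd(m_i, m_j) must divide a_i - a_j for every pair.
Merge one congruence at a time:
  Start: x ≡ 6 (mod 15).
  Combine with x ≡ 11 (mod 20): gcd(15, 20) = 5; 11 - 6 = 5, which IS divisible by 5, so compatible.
    Write x = 6 + 15·t and substitute into x ≡ 11 (mod 20): 15·t ≡ 11 − 6 = 5 (mod 20).
    Divide the congruence (and modulus) by g = 5: 3·t ≡ 1 (mod 4).
    The inverse of 3 mod 4 is 3 (since 3·3 = 9 = 2·4 + 1), so t ≡ 3·1 = 3 ≡ 3 (mod 4).
    Then x = 6 + 15·3 = 51, valid modulo lcm(15, 20) = 60: x ≡ 51 (mod 60).
  Combine with x ≡ 3 (mod 4): gcd(60, 4) = 4; 3 - 51 = -48, which IS divisible by 4, so compatible.
    Write x = 51 + 60·t and substitute into x ≡ 3 (mod 4): 60·t ≡ 3 − 51 = -48 (mod 4).
    Divide the congruence (and modulus) by g = 4: 15·t ≡ -12 (mod 1).
    Modulo 1 every t works; take t = 0.
    Then x = 51 + 60·0 = 51, valid modulo lcm(60, 4) = 60: x ≡ 51 (mod 60).
Verify: 51 mod 15 = 6, 51 mod 20 = 11, 51 mod 4 = 3.

x ≡ 51 (mod 60).


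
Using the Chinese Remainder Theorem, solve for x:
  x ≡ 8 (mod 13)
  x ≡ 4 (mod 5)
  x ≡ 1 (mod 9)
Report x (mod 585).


Moduli 13, 5, 9 are pairwise coprime; by CRT there is a unique solution modulo M = 13 · 5 · 9 = 585.
Solve pairwise, accumulating the modulus:
  Start with x ≡ 8 (mod 13).
  Combine with x ≡ 4 (mod 5): since gcd(13, 5) = 1, we get a unique residue mod 65.
    Write x = 8 + 13·t and substitute into x ≡ 4 (mod 5): 13·t ≡ 4 − 8 = -4 (mod 5).
    Reduce coefficients mod 5: 3·t ≡ 1 (mod 5).
    The inverse of 3 mod 5 is 2 (since 3·2 = 6 = 1·5 + 1), so t ≡ 2·1 = 2 ≡ 2 (mod 5).
    Then x = 8 + 13·2 = 34, valid modulo lcm(13, 5) = 65: x ≡ 34 (mod 65).
  Combine with x ≡ 1 (mod 9): since gcd(65, 9) = 1, we get a unique residue mod 585.
    Write x = 34 + 65·t and substitute into x ≡ 1 (mod 9): 65·t ≡ 1 − 34 = -33 (mod 9).
    Reduce coefficients mod 9: 2·t ≡ 3 (mod 9).
    The inverse of 2 mod 9 is 5 (since 2·5 = 10 = 1·9 + 1), so t ≡ 5·3 = 15 ≡ 6 (mod 9).
    Then x = 34 + 65·6 = 424, valid modulo lcm(65, 9) = 585: x ≡ 424 (mod 585).
Verify: 424 mod 13 = 8 ✓, 424 mod 5 = 4 ✓, 424 mod 9 = 1 ✓.

x ≡ 424 (mod 585).


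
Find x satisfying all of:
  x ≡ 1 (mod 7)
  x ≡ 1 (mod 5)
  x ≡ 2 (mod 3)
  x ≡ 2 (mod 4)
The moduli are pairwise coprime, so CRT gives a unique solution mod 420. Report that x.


Product of moduli M = 7 · 5 · 3 · 4 = 420.
Merge one congruence at a time:
  Start: x ≡ 1 (mod 7).
  Combine with x ≡ 1 (mod 5); new modulus lcm = 35.
    Write x = 1 + 7·t and substitute into x ≡ 1 (mod 5): 7·t ≡ 1 − 1 = 0 (mod 5).
    Reduce coefficients mod 5: 2·t ≡ 0 (mod 5).
    The inverse of 2 mod 5 is 3 (since 2·3 = 6 = 1·5 + 1), so t ≡ 3·0 = 0 ≡ 0 (mod 5).
    Then x = 1 + 7·0 = 1, valid modulo lcm(7, 5) = 35: x ≡ 1 (mod 35).
  Combine with x ≡ 2 (mod 3); new modulus lcm = 105.
    Write x = 1 + 35·t and substitute into x ≡ 2 (mod 3): 35·t ≡ 2 − 1 = 1 (mod 3).
    Reduce coefficients mod 3: 2·t ≡ 1 (mod 3).
    The inverse of 2 mod 3 is 2 (since 2·2 = 4 = 1·3 + 1), so t ≡ 2·1 = 2 ≡ 2 (mod 3).
    Then x = 1 + 35·2 = 71, valid modulo lcm(35, 3) = 105: x ≡ 71 (mod 105).
  Combine with x ≡ 2 (mod 4); new modulus lcm = 420.
    Write x = 71 + 105·t and substitute into x ≡ 2 (mod 4): 105·t ≡ 2 − 71 = -69 (mod 4).
    Reduce coefficients mod 4: 1·t ≡ 3 (mod 4).
    So t ≡ 3 (mod 4).
    Then x = 71 + 105·3 = 386, valid modulo lcm(105, 4) = 420: x ≡ 386 (mod 420).
Verify against each original: 386 mod 7 = 1, 386 mod 5 = 1, 386 mod 3 = 2, 386 mod 4 = 2.

x ≡ 386 (mod 420).


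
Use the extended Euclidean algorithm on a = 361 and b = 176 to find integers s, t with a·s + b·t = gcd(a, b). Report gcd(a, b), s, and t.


Euclidean algorithm on (361, 176) — divide until remainder is 0:
  361 = 2 · 176 + 9
  176 = 19 · 9 + 5
  9 = 1 · 5 + 4
  5 = 1 · 4 + 1
  4 = 4 · 1 + 0
gcd(361, 176) = 1.
Track Bezout coefficients alongside the remainders: start with r₀ = 361 = a·1 + b·0 (s = 1, t = 0) and r₁ = 176 = a·0 + b·1 (s = 0, t = 1); each new remainder r_{k+1} = r_{k-1} − q_k·r_k inherits s_{k+1} = s_{k-1} − q_k·s_k, t_{k+1} = t_{k-1} − q_k·t_k, so r_k = a·s_k + b·t_k at every step:
  q = 2: r = 9, s = 1 − 2·0 = 1, t = 0 − 2·1 = -2  (check: 361·1 + 176·(-2) = 9)
  q = 19: r = 5, s = 0 − 19·1 = -19, t = 1 − 19·(-2) = 39  (check: 361·(-19) + 176·39 = 5)
  q = 1: r = 4, s = 1 − 1·(-19) = 20, t = -2 − 1·39 = -41  (check: 361·20 + 176·(-41) = 4)
  q = 1: r = 1, s = -19 − 1·20 = -39, t = 39 − 1·(-41) = 80  (check: 361·(-39) + 176·80 = 1)
The row with r = 1 (the gcd) gives the Bezout coefficients s = -39, t = 80.
Result: 361 · (-39) + 176 · (80) = 1.

gcd(361, 176) = 1; s = -39, t = 80 (check: 361·(-39) + 176·80 = 1).


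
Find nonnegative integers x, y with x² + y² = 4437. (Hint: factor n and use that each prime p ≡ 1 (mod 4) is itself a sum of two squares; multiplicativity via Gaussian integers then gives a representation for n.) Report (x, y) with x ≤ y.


Step 1: Factor n = 4437 = 3^2 · 17 · 29.
Step 2: Check the mod-4 condition on each prime factor: 3 ≡ 3 (mod 4), exponent 2 (must be even); 17 ≡ 1 (mod 4), exponent 1; 29 ≡ 1 (mod 4), exponent 1.
All primes ≡ 3 (mod 4) appear to even exponent (or don't appear), so by the two-squares theorem n IS expressible as a sum of two squares.
Step 3: Build a representation. Group n = k² · m with k = 3 and m = 17 · 29 = 493 (a product of primes ≡ 1 (mod 4)); a representation of m scales to one of n via (k·x)² + (k·y)² = k²(x² + y²). Each prime p ≡ 1 (mod 4) is itself a sum of two squares; find a² by testing p − a² for a perfect square:
  17: 17 − 1² = 16 = 4² ⇒ 17 = 1² + 4².
  29: 29 − 1² = 28, 29 − 2² = 25 = 5² ⇒ 29 = 2² + 5².
  Combine using the Brahmagupta–Fibonacci identity (a² + b²)(c² + d²) = (ac − bd)² + (ad + bc)² = (ac + bd)² + (ad − bc)²:
  17 · 29 = 493: from (1² + 4²)(2² + 5²), take (1·2 − 4·5, 1·5 + 4·2) = (2 − 20, 5 + 8) = (-18, 13); dropping signs (only squares matter) gives (18, 13); check 18² + 13² = 324 + 169 = 493 ✓.
  Scale by k = 3: (3·18, 3·13) = (54, 39).
Step 4: Order so x ≤ y and verify: 39² + 54² = 1521 + 2916 = 4437 = n. ✓

n = 4437 = 39² + 54² (one valid representation with x ≤ y).


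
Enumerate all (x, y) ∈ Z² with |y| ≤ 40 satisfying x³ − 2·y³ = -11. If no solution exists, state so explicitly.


The equation is x³ - 2y³ = -11. For fixed y, x³ = 2·y³ − 11, so a solution requires the RHS to be a perfect cube.
Strategy: iterate y from -40 to 40, compute RHS = 2·y³ − 11, and check whether it is a (positive or negative) perfect cube.
Check small values of y:
  y = 0: RHS = -11 is not a perfect cube.
  y = 1: RHS = -9 is not a perfect cube.
  y = -1: RHS = -13 is not a perfect cube.
  y = 2: RHS = 5 is not a perfect cube.
  y = -2: RHS = -27 = (-3)³ ⇒ x = -3 works.
  y = 3: RHS = 43 is not a perfect cube.
  y = -3: RHS = -65 is not a perfect cube.
Continuing the search up to |y| = 40 finds no further solutions beyond those listed.
Collected solutions: (-3, -2).

Solutions (with |y| ≤ 40): (-3, -2).


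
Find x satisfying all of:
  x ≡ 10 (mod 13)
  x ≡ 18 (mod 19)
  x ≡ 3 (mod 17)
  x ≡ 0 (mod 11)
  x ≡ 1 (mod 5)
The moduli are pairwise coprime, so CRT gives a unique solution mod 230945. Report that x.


Product of moduli M = 13 · 19 · 17 · 11 · 5 = 230945.
Merge one congruence at a time:
  Start: x ≡ 10 (mod 13).
  Combine with x ≡ 18 (mod 19); new modulus lcm = 247.
    Write x = 10 + 13·t and substitute into x ≡ 18 (mod 19): 13·t ≡ 18 − 10 = 8 (mod 19).
    The inverse of 13 mod 19 is 3 (since 13·3 = 39 = 2·19 + 1), so t ≡ 3·8 = 24 ≡ 5 (mod 19).
    Then x = 10 + 13·5 = 75, valid modulo lcm(13, 19) = 247: x ≡ 75 (mod 247).
  Combine with x ≡ 3 (mod 17); new modulus lcm = 4199.
    Write x = 75 + 247·t and substitute into x ≡ 3 (mod 17): 247·t ≡ 3 − 75 = -72 (mod 17).
    Reduce coefficients mod 17: 9·t ≡ 13 (mod 17).
    The inverse of 9 mod 17 is 2 (since 9·2 = 18 = 1·17 + 1), so t ≡ 2·13 = 26 ≡ 9 (mod 17).
    Then x = 75 + 247·9 = 2298, valid modulo lcm(247, 17) = 4199: x ≡ 2298 (mod 4199).
  Combine with x ≡ 0 (mod 11); new modulus lcm = 46189.
    Write x = 2298 + 4199·t and substitute into x ≡ 0 (mod 11): 4199·t ≡ 0 − 2298 = -2298 (mod 11).
    Reduce coefficients mod 11: 8·t ≡ 1 (mod 11).
    The inverse of 8 mod 11 is 7 (since 8·7 = 56 = 5·11 + 1), so t ≡ 7·1 = 7 ≡ 7 (mod 11).
    Then x = 2298 + 4199·7 = 31691, valid modulo lcm(4199, 11) = 46189: x ≡ 31691 (mod 46189).
  Combine with x ≡ 1 (mod 5); new modulus lcm = 230945.
    Write x = 31691 + 46189·t and substitute into x ≡ 1 (mod 5): 46189·t ≡ 1 − 31691 = -31690 (mod 5).
    Reduce coefficients mod 5: 4·t ≡ 0 (mod 5).
    The inverse of 4 mod 5 is 4 (since 4·4 = 16 = 3·5 + 1), so t ≡ 4·0 = 0 ≡ 0 (mod 5).
    Then x = 31691 + 46189·0 = 31691, valid modulo lcm(46189, 5) = 230945: x ≡ 31691 (mod 230945).
Verify against each original: 31691 mod 13 = 10, 31691 mod 19 = 18, 31691 mod 17 = 3, 31691 mod 11 = 0, 31691 mod 5 = 1.

x ≡ 31691 (mod 230945).


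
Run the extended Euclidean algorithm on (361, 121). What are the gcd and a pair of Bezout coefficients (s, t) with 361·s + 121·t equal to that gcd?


Euclidean algorithm on (361, 121) — divide until remainder is 0:
  361 = 2 · 121 + 119
  121 = 1 · 119 + 2
  119 = 59 · 2 + 1
  2 = 2 · 1 + 0
gcd(361, 121) = 1.
Track Bezout coefficients alongside the remainders: start with r₀ = 361 = a·1 + b·0 (s = 1, t = 0) and r₁ = 121 = a·0 + b·1 (s = 0, t = 1); each new remainder r_{k+1} = r_{k-1} − q_k·r_k inherits s_{k+1} = s_{k-1} − q_k·s_k, t_{k+1} = t_{k-1} − q_k·t_k, so r_k = a·s_k + b·t_k at every step:
  q = 2: r = 119, s = 1 − 2·0 = 1, t = 0 − 2·1 = -2  (check: 361·1 + 121·(-2) = 119)
  q = 1: r = 2, s = 0 − 1·1 = -1, t = 1 − 1·(-2) = 3  (check: 361·(-1) + 121·3 = 2)
  q = 59: r = 1, s = 1 − 59·(-1) = 60, t = -2 − 59·3 = -179  (check: 361·60 + 121·(-179) = 1)
The row with r = 1 (the gcd) gives the Bezout coefficients s = 60, t = -179.
Result: 361 · (60) + 121 · (-179) = 1.

gcd(361, 121) = 1; s = 60, t = -179 (check: 361·60 + 121·(-179) = 1).


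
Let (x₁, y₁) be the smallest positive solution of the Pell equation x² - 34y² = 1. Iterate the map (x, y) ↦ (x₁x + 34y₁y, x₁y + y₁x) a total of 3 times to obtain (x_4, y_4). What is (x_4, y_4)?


Step 1: Find the fundamental solution (x₁, y₁) of x² - 34y² = 1.
  Expand √34 as a continued fraction. a₀ = ⌊√34⌋ = 5; iterate m_{k+1} = d_k·a_k − m_k, d_{k+1} = (34 − m_{k+1}²)/d_k, a_{k+1} = ⌊(a₀ + m_{k+1})/d_{k+1}⌋ (starting m₀ = 0, d₀ = 1), with convergents p_k = a_k·p_{k-1} + p_{k-2}, q_k = a_k·q_{k-1} + q_{k-2} (p₋₁ = 1, q₋₁ = 0):
  k = 0: a₀ = 5; p₀/q₀ = 5/1; p₀² − 34·q₀² = 25 − 34 = -9.
  k = 1: m = 5, d = 9, a = ⌊(5 + 5)/9⌋ = 1; p/q = (1·5 + 1)/(1·1 + 0) = 6/1; p² − 34·q² = 36 − 34 = 2.
  k = 2: m = 4, d = 2, a = ⌊(5 + 4)/2⌋ = 4; p/q = (4·6 + 5)/(4·1 + 1) = 29/5; p² − 34·q² = 841 − 850 = -9.
  k = 3: m = 4, d = 9, a = ⌊(5 + 4)/9⌋ = 1; p/q = (1·29 + 6)/(1·5 + 1) = 35/6; p² − 34·q² = 1225 − 1224 = 1.
  The first convergent with p² − 34·q² = 1 gives the fundamental solution (x₁, y₁) = (35, 6).
Step 2: Apply the recurrence (x_{n+1}, y_{n+1}) = (x₁x_n + 34y₁y_n, x₁y_n + y₁x_n) repeatedly.
  From (x_1, y_1) = (35, 6): x_2 = 35·35 + 34·6·6 = 2449; y_2 = 35·6 + 6·35 = 420.
  From (x_2, y_2) = (2449, 420): x_3 = 35·2449 + 34·6·420 = 171395; y_3 = 35·420 + 6·2449 = 29394.
  From (x_3, y_3) = (171395, 29394): x_4 = 35·171395 + 34·6·29394 = 11995201; y_4 = 35·29394 + 6·171395 = 2057160.
Step 3: Verify x_4² - 34·y_4² = 143884847030401 - 143884847030400 = 1 (should be 1). ✓

(x_1, y_1) = (35, 6); (x_4, y_4) = (11995201, 2057160).


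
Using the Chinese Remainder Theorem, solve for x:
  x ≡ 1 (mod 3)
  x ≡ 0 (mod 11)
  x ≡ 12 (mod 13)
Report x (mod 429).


Moduli 3, 11, 13 are pairwise coprime; by CRT there is a unique solution modulo M = 3 · 11 · 13 = 429.
Solve pairwise, accumulating the modulus:
  Start with x ≡ 1 (mod 3).
  Combine with x ≡ 0 (mod 11): since gcd(3, 11) = 1, we get a unique residue mod 33.
    Write x = 1 + 3·t and substitute into x ≡ 0 (mod 11): 3·t ≡ 0 − 1 = -1 (mod 11).
    Reduce coefficients mod 11: 3·t ≡ 10 (mod 11).
    The inverse of 3 mod 11 is 4 (since 3·4 = 12 = 1·11 + 1), so t ≡ 4·10 = 40 ≡ 7 (mod 11).
    Then x = 1 + 3·7 = 22, valid modulo lcm(3, 11) = 33: x ≡ 22 (mod 33).
  Combine with x ≡ 12 (mod 13): since gcd(33, 13) = 1, we get a unique residue mod 429.
    Write x = 22 + 33·t and substitute into x ≡ 12 (mod 13): 33·t ≡ 12 − 22 = -10 (mod 13).
    Reduce coefficients mod 13: 7·t ≡ 3 (mod 13).
    The inverse of 7 mod 13 is 2 (since 7·2 = 14 = 1·13 + 1), so t ≡ 2·3 = 6 ≡ 6 (mod 13).
    Then x = 22 + 33·6 = 220, valid modulo lcm(33, 13) = 429: x ≡ 220 (mod 429).
Verify: 220 mod 3 = 1 ✓, 220 mod 11 = 0 ✓, 220 mod 13 = 12 ✓.

x ≡ 220 (mod 429).


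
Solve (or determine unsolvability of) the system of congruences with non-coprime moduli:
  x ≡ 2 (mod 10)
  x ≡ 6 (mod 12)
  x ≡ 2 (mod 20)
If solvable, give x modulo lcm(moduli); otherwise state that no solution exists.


Moduli 10, 12, 20 are not pairwise coprime, so CRT works modulo lcm(m_i) when all pairwise compatibility conditions hold.
Pairwise compatibility: gcd(m_i, m_j) must divide a_i - a_j for every pair.
Merge one congruence at a time:
  Start: x ≡ 2 (mod 10).
  Combine with x ≡ 6 (mod 12): gcd(10, 12) = 2; 6 - 2 = 4, which IS divisible by 2, so compatible.
    Write x = 2 + 10·t and substitute into x ≡ 6 (mod 12): 10·t ≡ 6 − 2 = 4 (mod 12).
    Divide the congruence (and modulus) by g = 2: 5·t ≡ 2 (mod 6).
    The inverse of 5 mod 6 is 5 (since 5·5 = 25 = 4·6 + 1), so t ≡ 5·2 = 10 ≡ 4 (mod 6).
    Then x = 2 + 10·4 = 42, valid modulo lcm(10, 12) = 60: x ≡ 42 (mod 60).
  Combine with x ≡ 2 (mod 20): gcd(60, 20) = 20; 2 - 42 = -40, which IS divisible by 20, so compatible.
    Write x = 42 + 60·t and substitute into x ≡ 2 (mod 20): 60·t ≡ 2 − 42 = -40 (mod 20).
    Divide the congruence (and modulus) by g = 20: 3·t ≡ -2 (mod 1).
    Modulo 1 every t works; take t = 0.
    Then x = 42 + 60·0 = 42, valid modulo lcm(60, 20) = 60: x ≡ 42 (mod 60).
Verify: 42 mod 10 = 2, 42 mod 12 = 6, 42 mod 20 = 2.

x ≡ 42 (mod 60).


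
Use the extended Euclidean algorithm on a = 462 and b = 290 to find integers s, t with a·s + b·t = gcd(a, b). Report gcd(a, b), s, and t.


Euclidean algorithm on (462, 290) — divide until remainder is 0:
  462 = 1 · 290 + 172
  290 = 1 · 172 + 118
  172 = 1 · 118 + 54
  118 = 2 · 54 + 10
  54 = 5 · 10 + 4
  10 = 2 · 4 + 2
  4 = 2 · 2 + 0
gcd(462, 290) = 2.
Track Bezout coefficients alongside the remainders: start with r₀ = 462 = a·1 + b·0 (s = 1, t = 0) and r₁ = 290 = a·0 + b·1 (s = 0, t = 1); each new remainder r_{k+1} = r_{k-1} − q_k·r_k inherits s_{k+1} = s_{k-1} − q_k·s_k, t_{k+1} = t_{k-1} − q_k·t_k, so r_k = a·s_k + b·t_k at every step:
  q = 1: r = 172, s = 1 − 1·0 = 1, t = 0 − 1·1 = -1  (check: 462·1 + 290·(-1) = 172)
  q = 1: r = 118, s = 0 − 1·1 = -1, t = 1 − 1·(-1) = 2  (check: 462·(-1) + 290·2 = 118)
  q = 1: r = 54, s = 1 − 1·(-1) = 2, t = -1 − 1·2 = -3  (check: 462·2 + 290·(-3) = 54)
  q = 2: r = 10, s = -1 − 2·2 = -5, t = 2 − 2·(-3) = 8  (check: 462·(-5) + 290·8 = 10)
  q = 5: r = 4, s = 2 − 5·(-5) = 27, t = -3 − 5·8 = -43  (check: 462·27 + 290·(-43) = 4)
  q = 2: r = 2, s = -5 − 2·27 = -59, t = 8 − 2·(-43) = 94  (check: 462·(-59) + 290·94 = 2)
The row with r = 2 (the gcd) gives the Bezout coefficients s = -59, t = 94.
Result: 462 · (-59) + 290 · (94) = 2.

gcd(462, 290) = 2; s = -59, t = 94 (check: 462·(-59) + 290·94 = 2).


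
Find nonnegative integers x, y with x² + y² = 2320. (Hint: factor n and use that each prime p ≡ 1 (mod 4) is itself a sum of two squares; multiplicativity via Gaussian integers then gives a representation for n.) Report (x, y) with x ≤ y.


Step 1: Factor n = 2320 = 2^4 · 5 · 29.
Step 2: Check the mod-4 condition on each prime factor: 2 = 2 (special); 5 ≡ 1 (mod 4), exponent 1; 29 ≡ 1 (mod 4), exponent 1.
All primes ≡ 3 (mod 4) appear to even exponent (or don't appear), so by the two-squares theorem n IS expressible as a sum of two squares.
Step 3: Build a representation. Group n = k² · m with k = 4 and m = 5 · 29 = 145 (a product of primes ≡ 1 (mod 4)); a representation of m scales to one of n via (k·x)² + (k·y)² = k²(x² + y²). Each prime p ≡ 1 (mod 4) is itself a sum of two squares; find a² by testing p − a² for a perfect square:
  5: 5 − 1² = 4 = 2² ⇒ 5 = 1² + 2².
  29: 29 − 1² = 28, 29 − 2² = 25 = 5² ⇒ 29 = 2² + 5².
  Combine using the Brahmagupta–Fibonacci identity (a² + b²)(c² + d²) = (ac − bd)² + (ad + bc)² = (ac + bd)² + (ad − bc)²:
  5 · 29 = 145: from (1² + 2²)(2² + 5²), take (1·2 − 2·5, 1·5 + 2·2) = (2 − 10, 5 + 4) = (-8, 9); dropping signs (only squares matter) gives (8, 9); check 8² + 9² = 64 + 81 = 145 ✓.
  Scale by k = 4: (4·8, 4·9) = (32, 36).
Step 4: Order so x ≤ y and verify: 32² + 36² = 1024 + 1296 = 2320 = n. ✓

n = 2320 = 32² + 36² (one valid representation with x ≤ y).


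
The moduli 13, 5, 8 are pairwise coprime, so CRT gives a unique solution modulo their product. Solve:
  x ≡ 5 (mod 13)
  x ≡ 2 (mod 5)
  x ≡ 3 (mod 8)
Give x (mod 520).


Moduli 13, 5, 8 are pairwise coprime; by CRT there is a unique solution modulo M = 13 · 5 · 8 = 520.
Solve pairwise, accumulating the modulus:
  Start with x ≡ 5 (mod 13).
  Combine with x ≡ 2 (mod 5): since gcd(13, 5) = 1, we get a unique residue mod 65.
    Write x = 5 + 13·t and substitute into x ≡ 2 (mod 5): 13·t ≡ 2 − 5 = -3 (mod 5).
    Reduce coefficients mod 5: 3·t ≡ 2 (mod 5).
    The inverse of 3 mod 5 is 2 (since 3·2 = 6 = 1·5 + 1), so t ≡ 2·2 = 4 ≡ 4 (mod 5).
    Then x = 5 + 13·4 = 57, valid modulo lcm(13, 5) = 65: x ≡ 57 (mod 65).
  Combine with x ≡ 3 (mod 8): since gcd(65, 8) = 1, we get a unique residue mod 520.
    Write x = 57 + 65·t and substitute into x ≡ 3 (mod 8): 65·t ≡ 3 − 57 = -54 (mod 8).
    Reduce coefficients mod 8: 1·t ≡ 2 (mod 8).
    So t ≡ 2 (mod 8).
    Then x = 57 + 65·2 = 187, valid modulo lcm(65, 8) = 520: x ≡ 187 (mod 520).
Verify: 187 mod 13 = 5 ✓, 187 mod 5 = 2 ✓, 187 mod 8 = 3 ✓.

x ≡ 187 (mod 520).


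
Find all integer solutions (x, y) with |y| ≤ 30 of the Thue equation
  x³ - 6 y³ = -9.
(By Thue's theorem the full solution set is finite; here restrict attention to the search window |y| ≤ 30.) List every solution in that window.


The equation is x³ - 6y³ = -9. For fixed y, x³ = 6·y³ − 9, so a solution requires the RHS to be a perfect cube.
Strategy: iterate y from -30 to 30, compute RHS = 6·y³ − 9, and check whether it is a (positive or negative) perfect cube.
Check small values of y:
  y = 0: RHS = -9 is not a perfect cube.
  y = 1: RHS = -3 is not a perfect cube.
  y = -1: RHS = -15 is not a perfect cube.
  y = 2: RHS = 39 is not a perfect cube.
  y = -2: RHS = -57 is not a perfect cube.
  y = 3: RHS = 153 is not a perfect cube.
  y = -3: RHS = -171 is not a perfect cube.
Continuing the search up to |y| = 30 finds no solutions either.
No (x, y) in the scanned range satisfies the equation.

No integer solutions with |y| ≤ 30.


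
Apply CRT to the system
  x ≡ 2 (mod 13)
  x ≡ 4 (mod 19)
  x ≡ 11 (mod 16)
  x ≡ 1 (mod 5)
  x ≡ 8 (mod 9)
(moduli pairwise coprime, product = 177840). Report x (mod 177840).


Product of moduli M = 13 · 19 · 16 · 5 · 9 = 177840.
Merge one congruence at a time:
  Start: x ≡ 2 (mod 13).
  Combine with x ≡ 4 (mod 19); new modulus lcm = 247.
    Write x = 2 + 13·t and substitute into x ≡ 4 (mod 19): 13·t ≡ 4 − 2 = 2 (mod 19).
    The inverse of 13 mod 19 is 3 (since 13·3 = 39 = 2·19 + 1), so t ≡ 3·2 = 6 ≡ 6 (mod 19).
    Then x = 2 + 13·6 = 80, valid modulo lcm(13, 19) = 247: x ≡ 80 (mod 247).
  Combine with x ≡ 11 (mod 16); new modulus lcm = 3952.
    Write x = 80 + 247·t and substitute into x ≡ 11 (mod 16): 247·t ≡ 11 − 80 = -69 (mod 16).
    Reduce coefficients mod 16: 7·t ≡ 11 (mod 16).
    The inverse of 7 mod 16 is 7 (since 7·7 = 49 = 3·16 + 1), so t ≡ 7·11 = 77 ≡ 13 (mod 16).
    Then x = 80 + 247·13 = 3291, valid modulo lcm(247, 16) = 3952: x ≡ 3291 (mod 3952).
  Combine with x ≡ 1 (mod 5); new modulus lcm = 19760.
    Write x = 3291 + 3952·t and substitute into x ≡ 1 (mod 5): 3952·t ≡ 1 − 3291 = -3290 (mod 5).
    Reduce coefficients mod 5: 2·t ≡ 0 (mod 5).
    The inverse of 2 mod 5 is 3 (since 2·3 = 6 = 1·5 + 1), so t ≡ 3·0 = 0 ≡ 0 (mod 5).
    Then x = 3291 + 3952·0 = 3291, valid modulo lcm(3952, 5) = 19760: x ≡ 3291 (mod 19760).
  Combine with x ≡ 8 (mod 9); new modulus lcm = 177840.
    Write x = 3291 + 19760·t and substitute into x ≡ 8 (mod 9): 19760·t ≡ 8 − 3291 = -3283 (mod 9).
    Reduce coefficients mod 9: 5·t ≡ 2 (mod 9).
    The inverse of 5 mod 9 is 2 (since 5·2 = 10 = 1·9 + 1), so t ≡ 2·2 = 4 ≡ 4 (mod 9).
    Then x = 3291 + 19760·4 = 82331, valid modulo lcm(19760, 9) = 177840: x ≡ 82331 (mod 177840).
Verify against each original: 82331 mod 13 = 2, 82331 mod 19 = 4, 82331 mod 16 = 11, 82331 mod 5 = 1, 82331 mod 9 = 8.

x ≡ 82331 (mod 177840).


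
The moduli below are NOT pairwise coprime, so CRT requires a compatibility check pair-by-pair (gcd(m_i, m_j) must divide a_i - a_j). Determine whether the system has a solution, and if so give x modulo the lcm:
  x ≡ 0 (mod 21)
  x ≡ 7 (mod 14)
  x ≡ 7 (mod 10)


Moduli 21, 14, 10 are not pairwise coprime, so CRT works modulo lcm(m_i) when all pairwise compatibility conditions hold.
Pairwise compatibility: gcd(m_i, m_j) must divide a_i - a_j for every pair.
Merge one congruence at a time:
  Start: x ≡ 0 (mod 21).
  Combine with x ≡ 7 (mod 14): gcd(21, 14) = 7; 7 - 0 = 7, which IS divisible by 7, so compatible.
    Write x = 0 + 21·t and substitute into x ≡ 7 (mod 14): 21·t ≡ 7 − 0 = 7 (mod 14).
    Divide the congruence (and modulus) by g = 7: 3·t ≡ 1 (mod 2).
    Reduce coefficients mod 2: 1·t ≡ 1 (mod 2).
    So t ≡ 1 (mod 2).
    Then x = 0 + 21·1 = 21, valid modulo lcm(21, 14) = 42: x ≡ 21 (mod 42).
  Combine with x ≡ 7 (mod 10): gcd(42, 10) = 2; 7 - 21 = -14, which IS divisible by 2, so compatible.
    Write x = 21 + 42·t and substitute into x ≡ 7 (mod 10): 42·t ≡ 7 − 21 = -14 (mod 10).
    Divide the congruence (and modulus) by g = 2: 21·t ≡ -7 (mod 5).
    Reduce coefficients mod 5: 1·t ≡ 3 (mod 5).
    So t ≡ 3 (mod 5).
    Then x = 21 + 42·3 = 147, valid modulo lcm(42, 10) = 210: x ≡ 147 (mod 210).
Verify: 147 mod 21 = 0, 147 mod 14 = 7, 147 mod 10 = 7.

x ≡ 147 (mod 210).


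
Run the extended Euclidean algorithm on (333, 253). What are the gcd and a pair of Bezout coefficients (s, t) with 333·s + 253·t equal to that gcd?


Euclidean algorithm on (333, 253) — divide until remainder is 0:
  333 = 1 · 253 + 80
  253 = 3 · 80 + 13
  80 = 6 · 13 + 2
  13 = 6 · 2 + 1
  2 = 2 · 1 + 0
gcd(333, 253) = 1.
Track Bezout coefficients alongside the remainders: start with r₀ = 333 = a·1 + b·0 (s = 1, t = 0) and r₁ = 253 = a·0 + b·1 (s = 0, t = 1); each new remainder r_{k+1} = r_{k-1} − q_k·r_k inherits s_{k+1} = s_{k-1} − q_k·s_k, t_{k+1} = t_{k-1} − q_k·t_k, so r_k = a·s_k + b·t_k at every step:
  q = 1: r = 80, s = 1 − 1·0 = 1, t = 0 − 1·1 = -1  (check: 333·1 + 253·(-1) = 80)
  q = 3: r = 13, s = 0 − 3·1 = -3, t = 1 − 3·(-1) = 4  (check: 333·(-3) + 253·4 = 13)
  q = 6: r = 2, s = 1 − 6·(-3) = 19, t = -1 − 6·4 = -25  (check: 333·19 + 253·(-25) = 2)
  q = 6: r = 1, s = -3 − 6·19 = -117, t = 4 − 6·(-25) = 154  (check: 333·(-117) + 253·154 = 1)
The row with r = 1 (the gcd) gives the Bezout coefficients s = -117, t = 154.
Result: 333 · (-117) + 253 · (154) = 1.

gcd(333, 253) = 1; s = -117, t = 154 (check: 333·(-117) + 253·154 = 1).


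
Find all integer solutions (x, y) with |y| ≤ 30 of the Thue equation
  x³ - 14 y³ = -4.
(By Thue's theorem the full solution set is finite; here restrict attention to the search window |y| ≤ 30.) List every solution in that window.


The equation is x³ - 14y³ = -4. For fixed y, x³ = 14·y³ − 4, so a solution requires the RHS to be a perfect cube.
Strategy: iterate y from -30 to 30, compute RHS = 14·y³ − 4, and check whether it is a (positive or negative) perfect cube.
Check small values of y:
  y = 0: RHS = -4 is not a perfect cube.
  y = 1: RHS = 10 is not a perfect cube.
  y = -1: RHS = -18 is not a perfect cube.
  y = 2: RHS = 108 is not a perfect cube.
  y = -2: RHS = -116 is not a perfect cube.
  y = 3: RHS = 374 is not a perfect cube.
  y = -3: RHS = -382 is not a perfect cube.
Continuing the search up to |y| = 30 finds no solutions either.
No (x, y) in the scanned range satisfies the equation.

No integer solutions with |y| ≤ 30.


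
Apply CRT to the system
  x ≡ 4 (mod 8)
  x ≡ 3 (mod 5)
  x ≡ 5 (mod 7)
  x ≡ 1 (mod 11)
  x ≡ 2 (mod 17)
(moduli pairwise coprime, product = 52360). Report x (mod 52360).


Product of moduli M = 8 · 5 · 7 · 11 · 17 = 52360.
Merge one congruence at a time:
  Start: x ≡ 4 (mod 8).
  Combine with x ≡ 3 (mod 5); new modulus lcm = 40.
    Write x = 4 + 8·t and substitute into x ≡ 3 (mod 5): 8·t ≡ 3 − 4 = -1 (mod 5).
    Reduce coefficients mod 5: 3·t ≡ 4 (mod 5).
    The inverse of 3 mod 5 is 2 (since 3·2 = 6 = 1·5 + 1), so t ≡ 2·4 = 8 ≡ 3 (mod 5).
    Then x = 4 + 8·3 = 28, valid modulo lcm(8, 5) = 40: x ≡ 28 (mod 40).
  Combine with x ≡ 5 (mod 7); new modulus lcm = 280.
    Write x = 28 + 40·t and substitute into x ≡ 5 (mod 7): 40·t ≡ 5 − 28 = -23 (mod 7).
    Reduce coefficients mod 7: 5·t ≡ 5 (mod 7).
    The inverse of 5 mod 7 is 3 (since 5·3 = 15 = 2·7 + 1), so t ≡ 3·5 = 15 ≡ 1 (mod 7).
    Then x = 28 + 40·1 = 68, valid modulo lcm(40, 7) = 280: x ≡ 68 (mod 280).
  Combine with x ≡ 1 (mod 11); new modulus lcm = 3080.
    Write x = 68 + 280·t and substitute into x ≡ 1 (mod 11): 280·t ≡ 1 − 68 = -67 (mod 11).
    Reduce coefficients mod 11: 5·t ≡ 10 (mod 11).
    The inverse of 5 mod 11 is 9 (since 5·9 = 45 = 4·11 + 1), so t ≡ 9·10 = 90 ≡ 2 (mod 11).
    Then x = 68 + 280·2 = 628, valid modulo lcm(280, 11) = 3080: x ≡ 628 (mod 3080).
  Combine with x ≡ 2 (mod 17); new modulus lcm = 52360.
    Write x = 628 + 3080·t and substitute into x ≡ 2 (mod 17): 3080·t ≡ 2 − 628 = -626 (mod 17).
    Reduce coefficients mod 17: 3·t ≡ 3 (mod 17).
    The inverse of 3 mod 17 is 6 (since 3·6 = 18 = 1·17 + 1), so t ≡ 6·3 = 18 ≡ 1 (mod 17).
    Then x = 628 + 3080·1 = 3708, valid modulo lcm(3080, 17) = 52360: x ≡ 3708 (mod 52360).
Verify against each original: 3708 mod 8 = 4, 3708 mod 5 = 3, 3708 mod 7 = 5, 3708 mod 11 = 1, 3708 mod 17 = 2.

x ≡ 3708 (mod 52360).
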